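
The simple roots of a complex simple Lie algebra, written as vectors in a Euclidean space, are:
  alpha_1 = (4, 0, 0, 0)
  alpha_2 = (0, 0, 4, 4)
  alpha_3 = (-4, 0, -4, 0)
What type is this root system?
Compute the Cartan integers a_ij = 2(alpha_i, alpha_j)/(alpha_j, alpha_j); the resulting 3x3 Cartan matrix is
[[2, 0, -1], [0, 2, -1], [-2, -1, 2]].
The roots have two lengths (squared-length ratio 2:1); the short ones are alpha_{1}. The associated Dynkin diagram is a chain of 3 nodes with a double edge at one end; the terminal node there is the unique short simple root (B_3), so the type is B_3 (the algebra so(7)).

B_3 (so(7))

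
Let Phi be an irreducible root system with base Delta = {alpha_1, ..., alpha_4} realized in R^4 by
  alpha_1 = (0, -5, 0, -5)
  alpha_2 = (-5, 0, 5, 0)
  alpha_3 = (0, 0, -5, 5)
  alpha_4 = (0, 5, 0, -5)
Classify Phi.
type D_4

Compute the Cartan integers a_ij = 2(alpha_i, alpha_j)/(alpha_j, alpha_j); the resulting 4x4 Cartan matrix is
[[2, 0, -1, 0], [0, 2, -1, 0], [-1, -1, 2, -1], [0, 0, -1, 2]].
All simple roots have the same length, so the diagram is simply laced. The associated Dynkin diagram is a chain of 2 nodes with a fork of two nodes at one end (D_4), so the type is D_4 (the algebra so(8)).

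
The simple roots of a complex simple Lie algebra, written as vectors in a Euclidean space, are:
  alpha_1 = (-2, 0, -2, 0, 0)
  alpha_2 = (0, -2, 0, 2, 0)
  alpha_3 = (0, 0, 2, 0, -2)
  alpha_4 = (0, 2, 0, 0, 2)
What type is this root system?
Compute the Cartan integers a_ij = 2(alpha_i, alpha_j)/(alpha_j, alpha_j); the resulting 4x4 Cartan matrix is
[[2, 0, -1, 0], [0, 2, 0, -1], [-1, 0, 2, -1], [0, -1, -1, 2]].
All simple roots have the same length, so the diagram is simply laced. The associated Dynkin diagram is a chain of 4 nodes with single edges (A_4), so the type is A_4 (the algebra sl(5)).

A_4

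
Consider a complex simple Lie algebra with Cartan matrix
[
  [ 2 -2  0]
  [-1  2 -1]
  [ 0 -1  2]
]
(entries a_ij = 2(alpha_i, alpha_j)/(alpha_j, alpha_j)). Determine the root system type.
C_3

The matrix has rank 3 with 2's on the diagonal. Reading the off-diagonal entries as Dynkin edges (a single edge where a_ij = a_ji = -1; a double or triple edge where a_ij * a_ji = 2 or 3), the diagram is a chain of 3 nodes with a double edge at one end; the terminal node there is the unique long simple root (C_3). One simple-root ordering that puts it in standard form is (alpha_3, alpha_2, alpha_1). So the algebra is type C_3, i.e. sp(6).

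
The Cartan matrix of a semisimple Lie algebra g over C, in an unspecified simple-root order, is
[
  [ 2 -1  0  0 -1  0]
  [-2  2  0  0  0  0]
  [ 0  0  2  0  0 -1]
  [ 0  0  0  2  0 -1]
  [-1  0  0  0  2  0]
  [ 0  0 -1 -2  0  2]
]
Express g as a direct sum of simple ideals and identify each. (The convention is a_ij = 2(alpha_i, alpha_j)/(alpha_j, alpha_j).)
B_3 (so(7)) + C_3 (sp(6))

The diagram associated to this matrix has two connected components: the simple roots {alpha_3, alpha_4, alpha_6} form a chain of 3 nodes with a double edge at one end; the terminal node there is the unique short simple root (B_3), and {alpha_1, alpha_2, alpha_5} form a chain of 3 nodes with a double edge at one end; the terminal node there is the unique long simple root (C_3). A semisimple Lie algebra decomposes uniquely as the direct sum of simple ideals, one per connected component of its Dynkin diagram, so g ≅ B_3 ⊕ C_3 (dimension 21 + 21 = 42).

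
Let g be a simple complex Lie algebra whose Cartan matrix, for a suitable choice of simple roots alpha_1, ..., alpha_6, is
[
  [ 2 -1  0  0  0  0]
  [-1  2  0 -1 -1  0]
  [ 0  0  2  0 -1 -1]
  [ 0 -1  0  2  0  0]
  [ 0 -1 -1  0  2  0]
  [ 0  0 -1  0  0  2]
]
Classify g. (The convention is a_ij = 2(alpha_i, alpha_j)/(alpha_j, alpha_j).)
The matrix has rank 6 with 2's on the diagonal. Reading the off-diagonal entries as Dynkin edges (a single edge where a_ij = a_ji = -1; a double or triple edge where a_ij * a_ji = 2 or 3), the diagram is a chain of 4 nodes with a fork of two nodes at one end (D_6). One simple-root ordering that puts it in standard form is (alpha_6, alpha_3, alpha_5, alpha_2, alpha_1, alpha_4). So the algebra is type D_6, i.e. so(12).

D_6 (so(12))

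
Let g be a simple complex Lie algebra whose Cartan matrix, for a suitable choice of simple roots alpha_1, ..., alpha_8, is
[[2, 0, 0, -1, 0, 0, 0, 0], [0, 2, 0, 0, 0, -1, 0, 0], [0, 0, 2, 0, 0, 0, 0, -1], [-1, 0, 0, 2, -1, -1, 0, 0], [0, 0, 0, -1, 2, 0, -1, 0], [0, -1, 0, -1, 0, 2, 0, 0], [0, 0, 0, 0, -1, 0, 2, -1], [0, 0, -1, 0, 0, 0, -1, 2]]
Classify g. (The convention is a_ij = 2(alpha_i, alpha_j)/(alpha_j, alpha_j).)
The matrix has rank 8 with 2's on the diagonal. Reading the off-diagonal entries as Dynkin edges (a single edge where a_ij = a_ji = -1; a double or triple edge where a_ij * a_ji = 2 or 3), the diagram is a chain of 7 nodes with one extra node attached to the third node from one end (E_8). One simple-root ordering that puts it in standard form is (alpha_2, alpha_1, alpha_6, alpha_4, alpha_5, alpha_7, alpha_8, alpha_3). So the algebra is type E_8.

E8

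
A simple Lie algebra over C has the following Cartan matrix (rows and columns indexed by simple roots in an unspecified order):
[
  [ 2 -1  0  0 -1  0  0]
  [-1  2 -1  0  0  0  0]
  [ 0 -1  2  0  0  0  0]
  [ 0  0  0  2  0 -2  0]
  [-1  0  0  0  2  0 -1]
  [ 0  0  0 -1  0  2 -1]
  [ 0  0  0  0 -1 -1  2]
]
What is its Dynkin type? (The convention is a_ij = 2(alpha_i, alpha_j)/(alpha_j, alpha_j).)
The matrix has rank 7 with 2's on the diagonal. Reading the off-diagonal entries as Dynkin edges (a single edge where a_ij = a_ji = -1; a double or triple edge where a_ij * a_ji = 2 or 3), the diagram is a chain of 7 nodes with a double edge at one end; the terminal node there is the unique long simple root (C_7). One simple-root ordering that puts it in standard form is (alpha_3, alpha_2, alpha_1, alpha_5, alpha_7, alpha_6, alpha_4). So the algebra is type C_7, i.e. sp(14).

C_7 (sp(14))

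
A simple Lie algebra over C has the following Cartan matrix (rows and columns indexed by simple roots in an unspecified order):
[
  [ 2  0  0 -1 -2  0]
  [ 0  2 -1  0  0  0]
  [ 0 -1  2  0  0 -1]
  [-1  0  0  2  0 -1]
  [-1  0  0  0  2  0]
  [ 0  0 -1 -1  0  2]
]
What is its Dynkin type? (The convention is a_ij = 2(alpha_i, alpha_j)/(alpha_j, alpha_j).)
B_6 (so(13))

The matrix has rank 6 with 2's on the diagonal. Reading the off-diagonal entries as Dynkin edges (a single edge where a_ij = a_ji = -1; a double or triple edge where a_ij * a_ji = 2 or 3), the diagram is a chain of 6 nodes with a double edge at one end; the terminal node there is the unique short simple root (B_6). One simple-root ordering that puts it in standard form is (alpha_2, alpha_3, alpha_6, alpha_4, alpha_1, alpha_5). So the algebra is type B_6, i.e. so(13).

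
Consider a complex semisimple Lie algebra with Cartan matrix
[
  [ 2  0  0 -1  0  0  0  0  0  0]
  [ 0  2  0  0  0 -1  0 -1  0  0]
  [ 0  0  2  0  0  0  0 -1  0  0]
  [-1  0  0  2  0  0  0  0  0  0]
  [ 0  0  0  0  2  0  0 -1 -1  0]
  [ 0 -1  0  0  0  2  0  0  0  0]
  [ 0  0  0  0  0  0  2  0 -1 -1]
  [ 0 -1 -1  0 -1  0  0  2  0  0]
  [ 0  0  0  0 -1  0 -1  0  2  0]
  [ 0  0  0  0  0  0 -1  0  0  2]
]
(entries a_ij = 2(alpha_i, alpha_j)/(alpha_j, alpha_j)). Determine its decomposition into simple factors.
The diagram associated to this matrix has two connected components: the simple roots {alpha_1, alpha_4} form a chain of 2 nodes with single edges (A_2), and {alpha_2, alpha_3, alpha_5, alpha_6, alpha_7, alpha_8, alpha_9, alpha_10} form a chain of 7 nodes with one extra node attached to the third node from one end (E_8). A semisimple Lie algebra decomposes uniquely as the direct sum of simple ideals, one per connected component of its Dynkin diagram, so g ≅ A_2 ⊕ E_8 (dimension 8 + 248 = 256).

A_2 ⊕ E_8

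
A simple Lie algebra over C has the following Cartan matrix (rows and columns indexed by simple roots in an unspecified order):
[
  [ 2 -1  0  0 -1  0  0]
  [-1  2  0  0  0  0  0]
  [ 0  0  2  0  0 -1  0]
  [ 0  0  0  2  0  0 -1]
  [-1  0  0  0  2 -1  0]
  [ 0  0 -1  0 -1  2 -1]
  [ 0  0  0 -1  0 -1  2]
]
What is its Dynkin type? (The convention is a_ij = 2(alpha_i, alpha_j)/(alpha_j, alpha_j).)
The matrix has rank 7 with 2's on the diagonal. Reading the off-diagonal entries as Dynkin edges (a single edge where a_ij = a_ji = -1; a double or triple edge where a_ij * a_ji = 2 or 3), the diagram is a chain of 6 nodes with one extra node attached to the third node from one end (E_7). One simple-root ordering that puts it in standard form is (alpha_4, alpha_3, alpha_7, alpha_6, alpha_5, alpha_1, alpha_2). So the algebra is type E_7.

E7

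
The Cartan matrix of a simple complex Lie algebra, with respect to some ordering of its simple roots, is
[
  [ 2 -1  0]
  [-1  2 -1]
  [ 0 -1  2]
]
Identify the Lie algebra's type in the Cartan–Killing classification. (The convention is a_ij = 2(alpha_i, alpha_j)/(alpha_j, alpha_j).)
type A_3

The matrix has rank 3 with 2's on the diagonal. Reading the off-diagonal entries as Dynkin edges (a single edge where a_ij = a_ji = -1; a double or triple edge where a_ij * a_ji = 2 or 3), the diagram is a chain of 3 nodes with single edges (A_3). One simple-root ordering that puts it in standard form is (alpha_1, alpha_2, alpha_3). So the algebra is type A_3, i.e. sl(4).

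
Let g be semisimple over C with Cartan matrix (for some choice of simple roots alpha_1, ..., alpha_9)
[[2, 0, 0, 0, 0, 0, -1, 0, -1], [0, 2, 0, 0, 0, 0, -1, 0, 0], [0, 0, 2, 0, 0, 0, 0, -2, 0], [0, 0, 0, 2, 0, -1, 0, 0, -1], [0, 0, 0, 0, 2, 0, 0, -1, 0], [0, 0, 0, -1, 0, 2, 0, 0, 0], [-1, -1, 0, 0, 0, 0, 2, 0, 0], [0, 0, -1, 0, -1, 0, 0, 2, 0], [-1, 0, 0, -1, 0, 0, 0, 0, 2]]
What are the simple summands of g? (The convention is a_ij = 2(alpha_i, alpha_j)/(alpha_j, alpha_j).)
The diagram associated to this matrix has two connected components: the simple roots {alpha_1, alpha_2, alpha_4, alpha_6, alpha_7, alpha_9} form a chain of 6 nodes with single edges (A_6), and {alpha_3, alpha_5, alpha_8} form a chain of 3 nodes with a double edge at one end; the terminal node there is the unique long simple root (C_3). A semisimple Lie algebra decomposes uniquely as the direct sum of simple ideals, one per connected component of its Dynkin diagram, so g ≅ A_6 ⊕ C_3 (dimension 48 + 21 = 69).

A_6 (sl(7)) + C_3 (sp(6))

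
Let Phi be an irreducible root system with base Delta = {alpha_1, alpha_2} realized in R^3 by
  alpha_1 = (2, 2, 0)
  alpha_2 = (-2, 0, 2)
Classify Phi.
A_2

Compute the Cartan integers a_ij = 2(alpha_i, alpha_j)/(alpha_j, alpha_j); the resulting 2x2 Cartan matrix is
[[2, -1], [-1, 2]].
All simple roots have the same length, so the diagram is simply laced. The associated Dynkin diagram is a chain of 2 nodes with single edges (A_2), so the type is A_2 (the algebra sl(3)).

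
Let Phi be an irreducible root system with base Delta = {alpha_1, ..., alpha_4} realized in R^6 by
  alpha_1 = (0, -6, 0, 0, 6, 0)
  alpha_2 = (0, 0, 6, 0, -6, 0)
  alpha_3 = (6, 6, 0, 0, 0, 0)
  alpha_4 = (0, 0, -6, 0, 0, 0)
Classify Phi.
Compute the Cartan integers a_ij = 2(alpha_i, alpha_j)/(alpha_j, alpha_j); the resulting 4x4 Cartan matrix is
[[2, -1, -1, 0], [-1, 2, 0, -2], [-1, 0, 2, 0], [0, -1, 0, 2]].
The roots have two lengths (squared-length ratio 2:1); the short ones are alpha_{4}. The associated Dynkin diagram is a chain of 4 nodes with a double edge at one end; the terminal node there is the unique short simple root (B_4), so the type is B_4 (the algebra so(9)).

B_4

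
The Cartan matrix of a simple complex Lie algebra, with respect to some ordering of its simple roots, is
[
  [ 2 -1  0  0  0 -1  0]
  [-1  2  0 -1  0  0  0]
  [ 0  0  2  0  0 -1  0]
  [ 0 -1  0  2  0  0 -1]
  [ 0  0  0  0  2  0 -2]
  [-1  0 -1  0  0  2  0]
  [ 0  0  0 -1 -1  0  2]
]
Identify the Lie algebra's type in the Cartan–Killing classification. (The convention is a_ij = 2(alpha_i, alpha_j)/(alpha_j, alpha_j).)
The matrix has rank 7 with 2's on the diagonal. Reading the off-diagonal entries as Dynkin edges (a single edge where a_ij = a_ji = -1; a double or triple edge where a_ij * a_ji = 2 or 3), the diagram is a chain of 7 nodes with a double edge at one end; the terminal node there is the unique long simple root (C_7). One simple-root ordering that puts it in standard form is (alpha_3, alpha_6, alpha_1, alpha_2, alpha_4, alpha_7, alpha_5). So the algebra is type C_7, i.e. sp(14).

C_7 (sp(14))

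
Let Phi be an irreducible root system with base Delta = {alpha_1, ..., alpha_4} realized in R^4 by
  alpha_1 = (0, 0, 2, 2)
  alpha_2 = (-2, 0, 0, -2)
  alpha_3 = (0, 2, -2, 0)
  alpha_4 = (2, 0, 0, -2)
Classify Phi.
Compute the Cartan integers a_ij = 2(alpha_i, alpha_j)/(alpha_j, alpha_j); the resulting 4x4 Cartan matrix is
[[2, -1, -1, -1], [-1, 2, 0, 0], [-1, 0, 2, 0], [-1, 0, 0, 2]].
All simple roots have the same length, so the diagram is simply laced. The associated Dynkin diagram is a chain of 2 nodes with a fork of two nodes at one end (D_4), so the type is D_4 (the algebra so(8)).

D_4 (so(8))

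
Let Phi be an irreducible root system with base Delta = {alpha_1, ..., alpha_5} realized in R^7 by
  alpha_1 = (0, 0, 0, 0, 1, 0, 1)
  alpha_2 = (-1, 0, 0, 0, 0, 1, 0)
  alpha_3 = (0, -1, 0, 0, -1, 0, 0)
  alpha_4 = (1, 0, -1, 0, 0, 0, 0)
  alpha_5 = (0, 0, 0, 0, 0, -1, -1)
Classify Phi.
Compute the Cartan integers a_ij = 2(alpha_i, alpha_j)/(alpha_j, alpha_j); the resulting 5x5 Cartan matrix is
[[2, 0, -1, 0, -1], [0, 2, 0, -1, -1], [-1, 0, 2, 0, 0], [0, -1, 0, 2, 0], [-1, -1, 0, 0, 2]].
All simple roots have the same length, so the diagram is simply laced. The associated Dynkin diagram is a chain of 5 nodes with single edges (A_5), so the type is A_5 (the algebra sl(6)).

A5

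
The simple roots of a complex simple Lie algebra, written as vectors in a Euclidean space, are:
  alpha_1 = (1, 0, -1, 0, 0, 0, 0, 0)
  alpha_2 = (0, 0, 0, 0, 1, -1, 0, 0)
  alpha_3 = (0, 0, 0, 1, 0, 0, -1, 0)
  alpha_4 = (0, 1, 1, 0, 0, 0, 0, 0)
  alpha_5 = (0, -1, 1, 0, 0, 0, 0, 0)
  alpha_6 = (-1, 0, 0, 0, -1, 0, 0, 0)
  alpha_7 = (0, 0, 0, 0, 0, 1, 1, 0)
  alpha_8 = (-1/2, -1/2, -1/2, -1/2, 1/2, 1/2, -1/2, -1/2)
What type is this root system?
Compute the Cartan integers a_ij = 2(alpha_i, alpha_j)/(alpha_j, alpha_j); the resulting 8x8 Cartan matrix is
[[2, 0, 0, -1, -1, -1, 0, 0], [0, 2, 0, 0, 0, -1, -1, 0], [0, 0, 2, 0, 0, 0, -1, 0], [-1, 0, 0, 2, 0, 0, 0, -1], [-1, 0, 0, 0, 2, 0, 0, 0], [-1, -1, 0, 0, 0, 2, 0, 0], [0, -1, -1, 0, 0, 0, 2, 0], [0, 0, 0, -1, 0, 0, 0, 2]].
All simple roots have the same length, so the diagram is simply laced. The associated Dynkin diagram is a chain of 7 nodes with one extra node attached to the third node from one end (E_8), so the type is E_8.

E_8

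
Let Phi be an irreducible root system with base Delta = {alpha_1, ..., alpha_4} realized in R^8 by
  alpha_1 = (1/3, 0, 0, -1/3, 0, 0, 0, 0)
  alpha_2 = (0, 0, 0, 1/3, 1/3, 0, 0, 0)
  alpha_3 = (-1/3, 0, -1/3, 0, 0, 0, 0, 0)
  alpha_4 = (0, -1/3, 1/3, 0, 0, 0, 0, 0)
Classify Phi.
Compute the Cartan integers a_ij = 2(alpha_i, alpha_j)/(alpha_j, alpha_j); the resulting 4x4 Cartan matrix is
[[2, -1, -1, 0], [-1, 2, 0, 0], [-1, 0, 2, -1], [0, 0, -1, 2]].
All simple roots have the same length, so the diagram is simply laced. The associated Dynkin diagram is a chain of 4 nodes with single edges (A_4), so the type is A_4 (the algebra sl(5)).

A4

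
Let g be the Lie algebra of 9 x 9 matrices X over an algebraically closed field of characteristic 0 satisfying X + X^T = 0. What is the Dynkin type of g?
This is so(9) with 9 odd, which has dimension 9(9-1)/2 = 36 and rank (9-1)/2 = 4. In the classification of classical Lie algebras, the orthogonal algebra so(2n+1) in an odd number of variables has type B_n; here n = 4, so the Dynkin diagram is a chain of 4 nodes with a double edge at one end; the terminal node there is the unique short simple root (B_4). Hence the type is B_4.

B_4 (so(9))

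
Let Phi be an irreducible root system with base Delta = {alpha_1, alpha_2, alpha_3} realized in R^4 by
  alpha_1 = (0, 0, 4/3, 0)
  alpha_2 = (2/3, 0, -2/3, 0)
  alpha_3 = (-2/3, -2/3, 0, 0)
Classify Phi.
C_3

Compute the Cartan integers a_ij = 2(alpha_i, alpha_j)/(alpha_j, alpha_j); the resulting 3x3 Cartan matrix is
[[2, -2, 0], [-1, 2, -1], [0, -1, 2]].
The roots have two lengths (squared-length ratio 2:1); the short ones are alpha_{2,3}. The associated Dynkin diagram is a chain of 3 nodes with a double edge at one end; the terminal node there is the unique long simple root (C_3), so the type is C_3 (the algebra sp(6)).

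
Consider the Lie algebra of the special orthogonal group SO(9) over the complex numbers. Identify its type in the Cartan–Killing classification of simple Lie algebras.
B_4

This is so(9) with 9 odd, which has dimension 9(9-1)/2 = 36 and rank (9-1)/2 = 4. In the classification of classical Lie algebras, the orthogonal algebra so(2n+1) in an odd number of variables has type B_n; here n = 4, so the Dynkin diagram is a chain of 4 nodes with a double edge at one end; the terminal node there is the unique short simple root (B_4). Hence the type is B_4.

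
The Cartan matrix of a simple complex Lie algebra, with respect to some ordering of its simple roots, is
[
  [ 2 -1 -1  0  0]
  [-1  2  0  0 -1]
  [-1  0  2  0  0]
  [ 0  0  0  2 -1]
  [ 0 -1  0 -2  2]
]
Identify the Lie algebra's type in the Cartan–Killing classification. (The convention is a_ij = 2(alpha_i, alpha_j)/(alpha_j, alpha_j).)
B5

The matrix has rank 5 with 2's on the diagonal. Reading the off-diagonal entries as Dynkin edges (a single edge where a_ij = a_ji = -1; a double or triple edge where a_ij * a_ji = 2 or 3), the diagram is a chain of 5 nodes with a double edge at one end; the terminal node there is the unique short simple root (B_5). One simple-root ordering that puts it in standard form is (alpha_3, alpha_1, alpha_2, alpha_5, alpha_4). So the algebra is type B_5, i.e. so(11).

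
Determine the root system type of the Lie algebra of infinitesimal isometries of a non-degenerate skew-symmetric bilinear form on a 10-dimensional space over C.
C5

This is sp(10), which has dimension 10(10+1)/2 = 55 and rank 10/2 = 5. In the classification of classical Lie algebras, the symplectic algebra sp(2n) has type C_n; here n = 5, so the Dynkin diagram is a chain of 5 nodes with a double edge at one end; the terminal node there is the unique long simple root (C_5). Hence the type is C_5.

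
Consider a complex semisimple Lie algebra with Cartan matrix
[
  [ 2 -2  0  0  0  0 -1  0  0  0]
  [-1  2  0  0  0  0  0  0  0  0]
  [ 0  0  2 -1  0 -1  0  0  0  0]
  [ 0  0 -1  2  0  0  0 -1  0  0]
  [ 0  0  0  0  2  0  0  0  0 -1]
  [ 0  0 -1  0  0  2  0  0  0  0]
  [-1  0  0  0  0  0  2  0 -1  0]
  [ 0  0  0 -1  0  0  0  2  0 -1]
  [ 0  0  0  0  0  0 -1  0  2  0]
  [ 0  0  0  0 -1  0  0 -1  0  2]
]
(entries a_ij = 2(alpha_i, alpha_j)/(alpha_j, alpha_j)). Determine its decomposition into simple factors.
type A_6 ⊕ type B_4

The diagram associated to this matrix has two connected components: the simple roots {alpha_3, alpha_4, alpha_5, alpha_6, alpha_8, alpha_10} form a chain of 6 nodes with single edges (A_6), and {alpha_1, alpha_2, alpha_7, alpha_9} form a chain of 4 nodes with a double edge at one end; the terminal node there is the unique short simple root (B_4). A semisimple Lie algebra decomposes uniquely as the direct sum of simple ideals, one per connected component of its Dynkin diagram, so g ≅ A_6 ⊕ B_4 (dimension 48 + 36 = 84).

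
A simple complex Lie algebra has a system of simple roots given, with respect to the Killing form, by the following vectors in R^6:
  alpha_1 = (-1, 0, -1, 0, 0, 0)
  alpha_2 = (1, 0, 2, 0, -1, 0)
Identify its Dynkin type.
type G_2

Compute the Cartan integers a_ij = 2(alpha_i, alpha_j)/(alpha_j, alpha_j); the resulting 2x2 Cartan matrix is
[[2, -1], [-3, 2]].
The roots have two lengths (squared-length ratio 3:1); the short ones are alpha_{1}. The associated Dynkin diagram is two nodes joined by a triple edge (G_2), so the type is G_2.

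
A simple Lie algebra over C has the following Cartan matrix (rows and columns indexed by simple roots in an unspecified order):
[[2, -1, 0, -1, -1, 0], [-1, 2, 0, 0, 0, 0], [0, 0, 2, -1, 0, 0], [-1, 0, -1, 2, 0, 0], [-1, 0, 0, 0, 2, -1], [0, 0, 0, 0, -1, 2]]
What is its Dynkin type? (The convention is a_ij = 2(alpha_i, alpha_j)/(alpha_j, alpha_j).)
The matrix has rank 6 with 2's on the diagonal. Reading the off-diagonal entries as Dynkin edges (a single edge where a_ij = a_ji = -1; a double or triple edge where a_ij * a_ji = 2 or 3), the diagram is a chain of 5 nodes with one extra node attached to the third node from one end (E_6). One simple-root ordering that puts it in standard form is (alpha_6, alpha_2, alpha_5, alpha_1, alpha_4, alpha_3). So the algebra is type E_6.

type E_6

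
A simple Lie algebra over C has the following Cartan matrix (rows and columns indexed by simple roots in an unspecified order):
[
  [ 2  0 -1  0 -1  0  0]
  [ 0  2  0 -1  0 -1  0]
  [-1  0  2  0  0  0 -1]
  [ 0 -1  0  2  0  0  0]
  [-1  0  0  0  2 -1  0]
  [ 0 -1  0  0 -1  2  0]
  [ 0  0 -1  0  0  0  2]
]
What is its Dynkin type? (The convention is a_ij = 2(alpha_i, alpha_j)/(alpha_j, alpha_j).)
A_7

The matrix has rank 7 with 2's on the diagonal. Reading the off-diagonal entries as Dynkin edges (a single edge where a_ij = a_ji = -1; a double or triple edge where a_ij * a_ji = 2 or 3), the diagram is a chain of 7 nodes with single edges (A_7). One simple-root ordering that puts it in standard form is (alpha_4, alpha_2, alpha_6, alpha_5, alpha_1, alpha_3, alpha_7). So the algebra is type A_7, i.e. sl(8).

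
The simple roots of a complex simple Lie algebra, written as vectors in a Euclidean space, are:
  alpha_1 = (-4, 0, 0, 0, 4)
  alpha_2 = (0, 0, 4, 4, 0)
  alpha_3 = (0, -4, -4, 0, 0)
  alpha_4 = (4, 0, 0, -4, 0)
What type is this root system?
Compute the Cartan integers a_ij = 2(alpha_i, alpha_j)/(alpha_j, alpha_j); the resulting 4x4 Cartan matrix is
[[2, 0, 0, -1], [0, 2, -1, -1], [0, -1, 2, 0], [-1, -1, 0, 2]].
All simple roots have the same length, so the diagram is simply laced. The associated Dynkin diagram is a chain of 4 nodes with single edges (A_4), so the type is A_4 (the algebra sl(5)).

A_4 (sl(5))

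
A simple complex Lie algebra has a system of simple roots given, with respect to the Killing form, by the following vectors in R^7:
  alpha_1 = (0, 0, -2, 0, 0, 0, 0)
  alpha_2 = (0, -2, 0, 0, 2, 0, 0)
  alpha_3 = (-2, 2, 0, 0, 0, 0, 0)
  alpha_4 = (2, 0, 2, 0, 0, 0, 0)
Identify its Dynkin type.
Compute the Cartan integers a_ij = 2(alpha_i, alpha_j)/(alpha_j, alpha_j); the resulting 4x4 Cartan matrix is
[[2, 0, 0, -1], [0, 2, -1, 0], [0, -1, 2, -1], [-2, 0, -1, 2]].
The roots have two lengths (squared-length ratio 2:1); the short ones are alpha_{1}. The associated Dynkin diagram is a chain of 4 nodes with a double edge at one end; the terminal node there is the unique short simple root (B_4), so the type is B_4 (the algebra so(9)).

B_4 (so(9))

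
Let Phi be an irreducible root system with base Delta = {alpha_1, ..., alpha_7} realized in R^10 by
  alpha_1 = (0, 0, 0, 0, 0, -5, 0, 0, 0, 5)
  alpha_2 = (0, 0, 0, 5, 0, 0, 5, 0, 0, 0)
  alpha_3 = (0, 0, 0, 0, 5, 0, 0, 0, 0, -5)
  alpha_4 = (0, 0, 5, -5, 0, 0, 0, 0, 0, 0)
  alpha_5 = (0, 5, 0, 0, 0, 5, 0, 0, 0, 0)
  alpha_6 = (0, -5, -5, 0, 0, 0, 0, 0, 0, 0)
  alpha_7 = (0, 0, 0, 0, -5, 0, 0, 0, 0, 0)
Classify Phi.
B_7

Compute the Cartan integers a_ij = 2(alpha_i, alpha_j)/(alpha_j, alpha_j); the resulting 7x7 Cartan matrix is
[[2, 0, -1, 0, -1, 0, 0], [0, 2, 0, -1, 0, 0, 0], [-1, 0, 2, 0, 0, 0, -2], [0, -1, 0, 2, 0, -1, 0], [-1, 0, 0, 0, 2, -1, 0], [0, 0, 0, -1, -1, 2, 0], [0, 0, -1, 0, 0, 0, 2]].
The roots have two lengths (squared-length ratio 2:1); the short ones are alpha_{7}. The associated Dynkin diagram is a chain of 7 nodes with a double edge at one end; the terminal node there is the unique short simple root (B_7), so the type is B_7 (the algebra so(15)).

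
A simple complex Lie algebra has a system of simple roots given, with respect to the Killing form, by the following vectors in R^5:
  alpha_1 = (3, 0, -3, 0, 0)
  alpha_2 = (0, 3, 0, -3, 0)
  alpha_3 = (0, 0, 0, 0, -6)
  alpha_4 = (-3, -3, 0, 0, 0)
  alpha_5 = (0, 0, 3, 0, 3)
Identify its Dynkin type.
type C_5

Compute the Cartan integers a_ij = 2(alpha_i, alpha_j)/(alpha_j, alpha_j); the resulting 5x5 Cartan matrix is
[[2, 0, 0, -1, -1], [0, 2, 0, -1, 0], [0, 0, 2, 0, -2], [-1, -1, 0, 2, 0], [-1, 0, -1, 0, 2]].
The roots have two lengths (squared-length ratio 2:1); the short ones are alpha_{1,2,4,5}. The associated Dynkin diagram is a chain of 5 nodes with a double edge at one end; the terminal node there is the unique long simple root (C_5), so the type is C_5 (the algebra sp(10)).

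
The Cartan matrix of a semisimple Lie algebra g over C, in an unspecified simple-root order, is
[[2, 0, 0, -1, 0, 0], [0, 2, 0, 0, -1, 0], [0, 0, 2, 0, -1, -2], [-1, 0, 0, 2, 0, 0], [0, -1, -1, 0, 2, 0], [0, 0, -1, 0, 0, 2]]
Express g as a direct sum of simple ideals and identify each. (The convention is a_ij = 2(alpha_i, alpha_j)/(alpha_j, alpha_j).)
The diagram associated to this matrix has two connected components: the simple roots {alpha_1, alpha_4} form a chain of 2 nodes with single edges (A_2), and {alpha_2, alpha_3, alpha_5, alpha_6} form a chain of 4 nodes with a double edge at one end; the terminal node there is the unique short simple root (B_4). A semisimple Lie algebra decomposes uniquely as the direct sum of simple ideals, one per connected component of its Dynkin diagram, so g ≅ A_2 ⊕ B_4 (dimension 8 + 36 = 44).

type A_2 + type B_4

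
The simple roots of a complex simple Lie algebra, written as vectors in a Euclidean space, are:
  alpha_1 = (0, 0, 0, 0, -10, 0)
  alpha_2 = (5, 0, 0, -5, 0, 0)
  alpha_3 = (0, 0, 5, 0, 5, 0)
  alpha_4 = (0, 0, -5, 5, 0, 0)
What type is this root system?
C_4 (sp(8))

Compute the Cartan integers a_ij = 2(alpha_i, alpha_j)/(alpha_j, alpha_j); the resulting 4x4 Cartan matrix is
[[2, 0, -2, 0], [0, 2, 0, -1], [-1, 0, 2, -1], [0, -1, -1, 2]].
The roots have two lengths (squared-length ratio 2:1); the short ones are alpha_{2,3,4}. The associated Dynkin diagram is a chain of 4 nodes with a double edge at one end; the terminal node there is the unique long simple root (C_4), so the type is C_4 (the algebra sp(8)).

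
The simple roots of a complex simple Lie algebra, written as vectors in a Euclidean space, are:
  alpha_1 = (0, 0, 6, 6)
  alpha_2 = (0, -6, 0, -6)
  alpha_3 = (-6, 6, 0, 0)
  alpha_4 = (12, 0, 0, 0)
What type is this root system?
C_4

Compute the Cartan integers a_ij = 2(alpha_i, alpha_j)/(alpha_j, alpha_j); the resulting 4x4 Cartan matrix is
[[2, -1, 0, 0], [-1, 2, -1, 0], [0, -1, 2, -1], [0, 0, -2, 2]].
The roots have two lengths (squared-length ratio 2:1); the short ones are alpha_{1,2,3}. The associated Dynkin diagram is a chain of 4 nodes with a double edge at one end; the terminal node there is the unique long simple root (C_4), so the type is C_4 (the algebra sp(8)).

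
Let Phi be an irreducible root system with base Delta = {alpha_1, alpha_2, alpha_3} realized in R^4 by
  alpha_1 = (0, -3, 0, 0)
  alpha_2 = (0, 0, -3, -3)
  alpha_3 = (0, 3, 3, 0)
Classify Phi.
B3

Compute the Cartan integers a_ij = 2(alpha_i, alpha_j)/(alpha_j, alpha_j); the resulting 3x3 Cartan matrix is
[[2, 0, -1], [0, 2, -1], [-2, -1, 2]].
The roots have two lengths (squared-length ratio 2:1); the short ones are alpha_{1}. The associated Dynkin diagram is a chain of 3 nodes with a double edge at one end; the terminal node there is the unique short simple root (B_3), so the type is B_3 (the algebra so(7)).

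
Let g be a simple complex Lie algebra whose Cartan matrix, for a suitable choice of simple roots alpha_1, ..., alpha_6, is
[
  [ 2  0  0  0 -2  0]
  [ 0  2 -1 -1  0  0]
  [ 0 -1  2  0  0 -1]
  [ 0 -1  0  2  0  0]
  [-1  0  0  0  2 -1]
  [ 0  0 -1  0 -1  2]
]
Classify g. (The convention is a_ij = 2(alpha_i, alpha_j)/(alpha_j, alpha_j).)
The matrix has rank 6 with 2's on the diagonal. Reading the off-diagonal entries as Dynkin edges (a single edge where a_ij = a_ji = -1; a double or triple edge where a_ij * a_ji = 2 or 3), the diagram is a chain of 6 nodes with a double edge at one end; the terminal node there is the unique long simple root (C_6). One simple-root ordering that puts it in standard form is (alpha_4, alpha_2, alpha_3, alpha_6, alpha_5, alpha_1). So the algebra is type C_6, i.e. sp(12).

C6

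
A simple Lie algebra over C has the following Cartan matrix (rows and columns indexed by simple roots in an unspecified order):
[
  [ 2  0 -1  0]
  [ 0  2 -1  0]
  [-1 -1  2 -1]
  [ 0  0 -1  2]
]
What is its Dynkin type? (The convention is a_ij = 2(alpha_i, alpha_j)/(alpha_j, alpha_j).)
The matrix has rank 4 with 2's on the diagonal. Reading the off-diagonal entries as Dynkin edges (a single edge where a_ij = a_ji = -1; a double or triple edge where a_ij * a_ji = 2 or 3), the diagram is a chain of 2 nodes with a fork of two nodes at one end (D_4). One simple-root ordering that puts it in standard form is (alpha_4, alpha_3, alpha_1, alpha_2). So the algebra is type D_4, i.e. so(8).

type D_4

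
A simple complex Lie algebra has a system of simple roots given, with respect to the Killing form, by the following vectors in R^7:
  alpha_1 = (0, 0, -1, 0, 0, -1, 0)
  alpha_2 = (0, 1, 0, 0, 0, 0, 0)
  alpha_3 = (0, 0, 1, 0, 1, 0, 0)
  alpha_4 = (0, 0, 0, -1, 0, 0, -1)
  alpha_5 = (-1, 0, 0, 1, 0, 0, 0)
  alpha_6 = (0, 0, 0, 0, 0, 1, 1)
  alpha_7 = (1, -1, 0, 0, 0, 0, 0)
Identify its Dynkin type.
B_7 (so(15))

Compute the Cartan integers a_ij = 2(alpha_i, alpha_j)/(alpha_j, alpha_j); the resulting 7x7 Cartan matrix is
[[2, 0, -1, 0, 0, -1, 0], [0, 2, 0, 0, 0, 0, -1], [-1, 0, 2, 0, 0, 0, 0], [0, 0, 0, 2, -1, -1, 0], [0, 0, 0, -1, 2, 0, -1], [-1, 0, 0, -1, 0, 2, 0], [0, -2, 0, 0, -1, 0, 2]].
The roots have two lengths (squared-length ratio 2:1); the short ones are alpha_{2}. The associated Dynkin diagram is a chain of 7 nodes with a double edge at one end; the terminal node there is the unique short simple root (B_7), so the type is B_7 (the algebra so(15)).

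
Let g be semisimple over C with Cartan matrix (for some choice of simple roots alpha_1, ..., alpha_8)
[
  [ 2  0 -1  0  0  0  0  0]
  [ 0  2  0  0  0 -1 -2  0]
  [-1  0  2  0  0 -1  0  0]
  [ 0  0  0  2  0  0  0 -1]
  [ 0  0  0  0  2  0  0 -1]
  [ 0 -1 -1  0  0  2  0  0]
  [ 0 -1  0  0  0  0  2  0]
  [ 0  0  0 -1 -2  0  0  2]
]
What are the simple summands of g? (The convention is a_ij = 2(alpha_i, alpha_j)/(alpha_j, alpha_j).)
The diagram associated to this matrix has two connected components: the simple roots {alpha_4, alpha_5, alpha_8} form a chain of 3 nodes with a double edge at one end; the terminal node there is the unique short simple root (B_3), and {alpha_1, alpha_2, alpha_3, alpha_6, alpha_7} form a chain of 5 nodes with a double edge at one end; the terminal node there is the unique short simple root (B_5). A semisimple Lie algebra decomposes uniquely as the direct sum of simple ideals, one per connected component of its Dynkin diagram, so g ≅ B_3 ⊕ B_5 (dimension 21 + 55 = 76).

B_3 ⊕ B_5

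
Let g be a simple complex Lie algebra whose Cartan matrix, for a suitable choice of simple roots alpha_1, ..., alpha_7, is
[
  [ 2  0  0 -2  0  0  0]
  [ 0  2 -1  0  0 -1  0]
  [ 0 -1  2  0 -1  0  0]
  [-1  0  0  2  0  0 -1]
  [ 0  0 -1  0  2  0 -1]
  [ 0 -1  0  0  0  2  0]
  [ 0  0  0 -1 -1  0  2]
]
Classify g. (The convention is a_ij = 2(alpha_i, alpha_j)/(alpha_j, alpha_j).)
C7

The matrix has rank 7 with 2's on the diagonal. Reading the off-diagonal entries as Dynkin edges (a single edge where a_ij = a_ji = -1; a double or triple edge where a_ij * a_ji = 2 or 3), the diagram is a chain of 7 nodes with a double edge at one end; the terminal node there is the unique long simple root (C_7). One simple-root ordering that puts it in standard form is (alpha_6, alpha_2, alpha_3, alpha_5, alpha_7, alpha_4, alpha_1). So the algebra is type C_7, i.e. sp(14).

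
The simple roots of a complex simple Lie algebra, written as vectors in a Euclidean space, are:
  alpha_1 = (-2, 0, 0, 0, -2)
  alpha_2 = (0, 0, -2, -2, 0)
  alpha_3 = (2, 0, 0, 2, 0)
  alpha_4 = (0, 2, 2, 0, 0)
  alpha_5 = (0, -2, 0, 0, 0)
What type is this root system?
B5

Compute the Cartan integers a_ij = 2(alpha_i, alpha_j)/(alpha_j, alpha_j); the resulting 5x5 Cartan matrix is
[[2, 0, -1, 0, 0], [0, 2, -1, -1, 0], [-1, -1, 2, 0, 0], [0, -1, 0, 2, -2], [0, 0, 0, -1, 2]].
The roots have two lengths (squared-length ratio 2:1); the short ones are alpha_{5}. The associated Dynkin diagram is a chain of 5 nodes with a double edge at one end; the terminal node there is the unique short simple root (B_5), so the type is B_5 (the algebra so(11)).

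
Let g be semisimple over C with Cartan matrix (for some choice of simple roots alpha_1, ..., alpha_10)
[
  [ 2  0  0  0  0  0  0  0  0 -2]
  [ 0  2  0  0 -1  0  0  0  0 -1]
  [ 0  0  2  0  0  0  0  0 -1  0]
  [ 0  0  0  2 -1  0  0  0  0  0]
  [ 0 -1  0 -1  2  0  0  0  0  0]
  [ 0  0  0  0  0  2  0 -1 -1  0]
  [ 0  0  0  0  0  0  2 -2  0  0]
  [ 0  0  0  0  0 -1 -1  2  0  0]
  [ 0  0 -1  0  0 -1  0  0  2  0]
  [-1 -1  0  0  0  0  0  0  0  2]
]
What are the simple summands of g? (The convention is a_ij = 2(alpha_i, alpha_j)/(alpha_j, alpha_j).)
C_5 (sp(10)) ⊕ C_5 (sp(10))

The diagram associated to this matrix has two connected components: the simple roots {alpha_3, alpha_6, alpha_7, alpha_8, alpha_9} form a chain of 5 nodes with a double edge at one end; the terminal node there is the unique long simple root (C_5), and {alpha_1, alpha_2, alpha_4, alpha_5, alpha_10} form a chain of 5 nodes with a double edge at one end; the terminal node there is the unique long simple root (C_5). A semisimple Lie algebra decomposes uniquely as the direct sum of simple ideals, one per connected component of its Dynkin diagram, so g ≅ C_5 ⊕ C_5 (dimension 55 + 55 = 110).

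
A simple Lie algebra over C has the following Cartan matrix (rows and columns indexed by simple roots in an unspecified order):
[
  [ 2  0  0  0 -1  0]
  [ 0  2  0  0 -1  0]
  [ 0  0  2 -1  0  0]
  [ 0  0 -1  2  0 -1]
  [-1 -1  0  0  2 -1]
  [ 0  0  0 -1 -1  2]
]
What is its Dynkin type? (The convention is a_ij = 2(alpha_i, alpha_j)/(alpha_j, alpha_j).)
The matrix has rank 6 with 2's on the diagonal. Reading the off-diagonal entries as Dynkin edges (a single edge where a_ij = a_ji = -1; a double or triple edge where a_ij * a_ji = 2 or 3), the diagram is a chain of 4 nodes with a fork of two nodes at one end (D_6). One simple-root ordering that puts it in standard form is (alpha_3, alpha_4, alpha_6, alpha_5, alpha_2, alpha_1). So the algebra is type D_6, i.e. so(12).

D_6 (so(12))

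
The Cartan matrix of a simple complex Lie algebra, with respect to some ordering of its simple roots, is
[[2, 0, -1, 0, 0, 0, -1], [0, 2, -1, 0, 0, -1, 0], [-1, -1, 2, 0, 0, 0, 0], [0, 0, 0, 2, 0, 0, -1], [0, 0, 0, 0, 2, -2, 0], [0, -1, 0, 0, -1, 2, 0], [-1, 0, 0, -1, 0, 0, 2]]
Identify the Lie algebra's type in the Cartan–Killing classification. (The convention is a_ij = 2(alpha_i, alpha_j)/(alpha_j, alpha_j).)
The matrix has rank 7 with 2's on the diagonal. Reading the off-diagonal entries as Dynkin edges (a single edge where a_ij = a_ji = -1; a double or triple edge where a_ij * a_ji = 2 or 3), the diagram is a chain of 7 nodes with a double edge at one end; the terminal node there is the unique long simple root (C_7). One simple-root ordering that puts it in standard form is (alpha_4, alpha_7, alpha_1, alpha_3, alpha_2, alpha_6, alpha_5). So the algebra is type C_7, i.e. sp(14).

type C_7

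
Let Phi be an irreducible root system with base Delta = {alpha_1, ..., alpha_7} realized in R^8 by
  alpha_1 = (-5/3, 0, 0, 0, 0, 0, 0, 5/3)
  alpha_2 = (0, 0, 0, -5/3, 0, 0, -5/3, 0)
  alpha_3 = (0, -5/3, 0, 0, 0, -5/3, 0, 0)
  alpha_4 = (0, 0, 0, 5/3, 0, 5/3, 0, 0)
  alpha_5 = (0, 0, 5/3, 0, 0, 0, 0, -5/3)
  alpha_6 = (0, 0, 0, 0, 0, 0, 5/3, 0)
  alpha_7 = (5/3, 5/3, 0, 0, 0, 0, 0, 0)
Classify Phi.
Compute the Cartan integers a_ij = 2(alpha_i, alpha_j)/(alpha_j, alpha_j); the resulting 7x7 Cartan matrix is
[[2, 0, 0, 0, -1, 0, -1], [0, 2, 0, -1, 0, -2, 0], [0, 0, 2, -1, 0, 0, -1], [0, -1, -1, 2, 0, 0, 0], [-1, 0, 0, 0, 2, 0, 0], [0, -1, 0, 0, 0, 2, 0], [-1, 0, -1, 0, 0, 0, 2]].
The roots have two lengths (squared-length ratio 2:1); the short ones are alpha_{6}. The associated Dynkin diagram is a chain of 7 nodes with a double edge at one end; the terminal node there is the unique short simple root (B_7), so the type is B_7 (the algebra so(15)).

B_7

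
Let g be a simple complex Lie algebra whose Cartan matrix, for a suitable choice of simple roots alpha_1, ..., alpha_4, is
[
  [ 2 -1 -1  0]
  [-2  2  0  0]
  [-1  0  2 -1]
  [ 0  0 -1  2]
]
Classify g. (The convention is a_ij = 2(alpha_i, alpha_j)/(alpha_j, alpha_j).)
The matrix has rank 4 with 2's on the diagonal. Reading the off-diagonal entries as Dynkin edges (a single edge where a_ij = a_ji = -1; a double or triple edge where a_ij * a_ji = 2 or 3), the diagram is a chain of 4 nodes with a double edge at one end; the terminal node there is the unique long simple root (C_4). One simple-root ordering that puts it in standard form is (alpha_4, alpha_3, alpha_1, alpha_2). So the algebra is type C_4, i.e. sp(8).

type C_4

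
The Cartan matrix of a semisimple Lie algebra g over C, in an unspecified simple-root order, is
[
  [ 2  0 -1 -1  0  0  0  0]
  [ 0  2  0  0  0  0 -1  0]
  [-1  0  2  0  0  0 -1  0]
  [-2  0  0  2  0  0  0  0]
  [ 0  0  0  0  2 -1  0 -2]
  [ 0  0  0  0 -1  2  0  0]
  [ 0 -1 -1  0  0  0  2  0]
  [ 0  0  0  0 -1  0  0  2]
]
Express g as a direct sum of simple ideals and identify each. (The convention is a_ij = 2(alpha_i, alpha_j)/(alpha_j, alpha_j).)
The diagram associated to this matrix has two connected components: the simple roots {alpha_5, alpha_6, alpha_8} form a chain of 3 nodes with a double edge at one end; the terminal node there is the unique short simple root (B_3), and {alpha_1, alpha_2, alpha_3, alpha_4, alpha_7} form a chain of 5 nodes with a double edge at one end; the terminal node there is the unique long simple root (C_5). A semisimple Lie algebra decomposes uniquely as the direct sum of simple ideals, one per connected component of its Dynkin diagram, so g ≅ B_3 ⊕ C_5 (dimension 21 + 55 = 76).

B_3 (so(7)) ⊕ C_5 (sp(10))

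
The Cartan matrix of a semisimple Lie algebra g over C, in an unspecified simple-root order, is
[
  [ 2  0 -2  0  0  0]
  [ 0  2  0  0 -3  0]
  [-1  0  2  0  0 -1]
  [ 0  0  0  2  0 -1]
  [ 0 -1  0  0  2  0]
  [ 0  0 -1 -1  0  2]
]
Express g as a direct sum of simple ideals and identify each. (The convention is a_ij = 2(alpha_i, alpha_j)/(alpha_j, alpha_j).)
C_4 ⊕ G_2

The diagram associated to this matrix has two connected components: the simple roots {alpha_1, alpha_3, alpha_4, alpha_6} form a chain of 4 nodes with a double edge at one end; the terminal node there is the unique long simple root (C_4), and {alpha_2, alpha_5} form two nodes joined by a triple edge (G_2). A semisimple Lie algebra decomposes uniquely as the direct sum of simple ideals, one per connected component of its Dynkin diagram, so g ≅ C_4 ⊕ G_2 (dimension 36 + 14 = 50).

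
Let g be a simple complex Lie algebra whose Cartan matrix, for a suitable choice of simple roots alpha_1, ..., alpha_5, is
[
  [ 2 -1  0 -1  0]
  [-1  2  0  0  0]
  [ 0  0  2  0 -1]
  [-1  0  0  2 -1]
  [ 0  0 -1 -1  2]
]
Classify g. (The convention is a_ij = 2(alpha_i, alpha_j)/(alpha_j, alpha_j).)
A_5 (sl(6))

The matrix has rank 5 with 2's on the diagonal. Reading the off-diagonal entries as Dynkin edges (a single edge where a_ij = a_ji = -1; a double or triple edge where a_ij * a_ji = 2 or 3), the diagram is a chain of 5 nodes with single edges (A_5). One simple-root ordering that puts it in standard form is (alpha_2, alpha_1, alpha_4, alpha_5, alpha_3). So the algebra is type A_5, i.e. sl(6).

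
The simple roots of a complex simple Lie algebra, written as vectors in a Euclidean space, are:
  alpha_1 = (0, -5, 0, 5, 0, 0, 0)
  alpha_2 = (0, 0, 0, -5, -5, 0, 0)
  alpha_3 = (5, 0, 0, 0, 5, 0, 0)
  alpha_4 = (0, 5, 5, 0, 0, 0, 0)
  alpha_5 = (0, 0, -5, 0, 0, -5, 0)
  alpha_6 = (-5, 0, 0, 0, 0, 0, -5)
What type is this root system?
Compute the Cartan integers a_ij = 2(alpha_i, alpha_j)/(alpha_j, alpha_j); the resulting 6x6 Cartan matrix is
[[2, -1, 0, -1, 0, 0], [-1, 2, -1, 0, 0, 0], [0, -1, 2, 0, 0, -1], [-1, 0, 0, 2, -1, 0], [0, 0, 0, -1, 2, 0], [0, 0, -1, 0, 0, 2]].
All simple roots have the same length, so the diagram is simply laced. The associated Dynkin diagram is a chain of 6 nodes with single edges (A_6), so the type is A_6 (the algebra sl(7)).

A_6 (sl(7))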